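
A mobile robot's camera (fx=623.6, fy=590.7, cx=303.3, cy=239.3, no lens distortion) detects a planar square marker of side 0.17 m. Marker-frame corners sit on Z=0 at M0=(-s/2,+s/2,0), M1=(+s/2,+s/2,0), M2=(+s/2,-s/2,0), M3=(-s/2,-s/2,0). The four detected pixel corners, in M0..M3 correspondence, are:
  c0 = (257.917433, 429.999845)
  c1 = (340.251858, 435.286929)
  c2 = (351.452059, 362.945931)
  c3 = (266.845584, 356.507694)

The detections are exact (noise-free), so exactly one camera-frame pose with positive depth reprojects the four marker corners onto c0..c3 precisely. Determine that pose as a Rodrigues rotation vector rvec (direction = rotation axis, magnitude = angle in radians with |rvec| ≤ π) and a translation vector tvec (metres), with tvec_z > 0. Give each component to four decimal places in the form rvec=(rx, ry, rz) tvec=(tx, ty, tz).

rvec=(0.2207, -0.0885, 0.1107) tvec=(0.0021, 0.3351, 1.2574)

Intrinsics K: fx=623.6, fy=590.7, cx=303.3, cy=239.3
Marker side s = 0.17 m; corners in marker frame (Z=0):
  M0 = (-0.0850, +0.0850, 0)
  M1 = (+0.0850, +0.0850, 0)
  M2 = (+0.0850, -0.0850, 0)
  M3 = (-0.0850, -0.0850, 0)
Detected image corners:
  c0 = (257.917433, 429.999845) px
  c1 = (340.251858, 435.286929) px
  c2 = (351.452059, 362.945931) px
  c3 = (266.845584, 356.507694) px
Planar DLT: solve 8×8 A·h = b for H (H[2,2]=1):
  H  [+514.99976 -7.64692 +304.32521]
  H  [+65.82497 +496.11847 +396.73064]
  H  [+0.07922 +0.16967 +1.00000]
B = K⁻¹H; ‖b₁‖=0.795261, ‖b₂‖=0.795261; λ = 2/(‖b₁‖+‖b₂‖) = 1.257449, sign → tz>0 ⇒ λ=+1.257449
r₁ = λ·B[:,0] = (+0.99001,+0.09977,+0.09962); r₂ = λ·B[:,1] = (-0.11919,+0.96968,+0.21335)
r₃ = r₁×r₂ = (-0.07531,-0.22309,+0.97188); SVD([r₁ r₂ r₃]) → R = UVᵀ:
  R  [+0.99001 -0.11919 -0.07531]
  R  [+0.09977 +0.96968 -0.22309]
  R  [+0.09962 +0.21335 +0.97188]
t = (+0.00207, +0.33513, +1.25745) m
tr R = 2.931573; θ = arccos((tr R − 1)/2) = 0.262337 rad = 15.031°
axis k = ((R−Rᵀ)₃₂, (R−Rᵀ)₁₃, (R−Rᵀ)₂₁) / (2 sinθ) = (+0.841454, -0.337273, +0.422139)
rvec = θ·k = (+0.220744, -0.088479, +0.110742)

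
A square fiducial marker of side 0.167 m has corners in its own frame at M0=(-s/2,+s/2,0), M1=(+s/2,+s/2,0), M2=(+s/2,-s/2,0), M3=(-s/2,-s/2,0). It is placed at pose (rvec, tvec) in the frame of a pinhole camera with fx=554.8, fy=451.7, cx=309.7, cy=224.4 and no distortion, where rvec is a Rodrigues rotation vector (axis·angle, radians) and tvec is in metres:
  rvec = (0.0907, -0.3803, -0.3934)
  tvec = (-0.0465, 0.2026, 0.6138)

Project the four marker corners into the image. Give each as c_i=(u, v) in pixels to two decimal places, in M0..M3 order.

Intrinsics K: fx=554.8, fy=451.7, cx=309.7, cy=224.4
Marker side s = 0.167 m; corners in marker frame (Z=0):
  M0 = (-0.0835, +0.0835, 0)
  M1 = (+0.0835, +0.0835, 0)
  M2 = (+0.0835, -0.0835, 0)
  M3 = (-0.0835, -0.0835, 0)
rvec = (0.0907, -0.3803, -0.3934), |rvec| = θ = 0.55463 rad = 31.778°
Rodrigues: sinθ=0.52663, 1−cosθ=0.14991; R = I + sinθ·[k]× + (1−cosθ)·[k]×²:
    [+0.85410 +0.35673 -0.37849]
    [-0.39035 +0.92057 -0.01321]
    [+0.34371 +0.15903 +0.92551]
t = (-0.0465, 0.2026, 0.6138) m
M0: Pc = R·M0+t = (-0.08803, +0.31206, +0.59838); u = 554.8·(-0.08803)/0.59838 + 309.7 = 228.0805, v = 451.7·(+0.31206)/0.59838 + 224.4 = 459.9670
M1: Pc = R·M1+t = (+0.05460, +0.24687, +0.65578); u = 554.8·(+0.05460)/0.65578 + 309.7 = 355.8963, v = 451.7·(+0.24687)/0.65578 + 224.4 = 394.4465
M2: Pc = R·M2+t = (-0.00497, +0.09314, +0.62922); u = 554.8·(-0.00497)/0.62922 + 309.7 = 305.3184, v = 451.7·(+0.09314)/0.62922 + 224.4 = 291.2612
M3: Pc = R·M3+t = (-0.14760, +0.15833, +0.57182); u = 554.8·(-0.14760)/0.57182 + 309.7 = 166.4892, v = 451.7·(+0.15833)/0.57182 + 224.4 = 349.4669

c0=(228.08, 459.97) c1=(355.90, 394.45) c2=(305.32, 291.26) c3=(166.49, 349.47)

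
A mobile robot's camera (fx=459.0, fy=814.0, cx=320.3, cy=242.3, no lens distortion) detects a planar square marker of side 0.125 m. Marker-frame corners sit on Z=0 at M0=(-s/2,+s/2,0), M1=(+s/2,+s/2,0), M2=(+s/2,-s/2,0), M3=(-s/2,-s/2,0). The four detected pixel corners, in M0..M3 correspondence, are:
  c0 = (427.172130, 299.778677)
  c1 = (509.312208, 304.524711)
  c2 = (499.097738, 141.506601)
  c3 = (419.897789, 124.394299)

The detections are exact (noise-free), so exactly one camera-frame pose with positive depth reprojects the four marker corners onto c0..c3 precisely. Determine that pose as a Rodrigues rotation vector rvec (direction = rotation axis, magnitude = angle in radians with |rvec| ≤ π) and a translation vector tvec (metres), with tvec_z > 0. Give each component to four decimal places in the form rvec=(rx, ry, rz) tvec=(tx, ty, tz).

Intrinsics K: fx=459.0, fy=814.0, cx=320.3, cy=242.3
Marker side s = 0.125 m; corners in marker frame (Z=0):
  M0 = (-0.0625, +0.0625, 0)
  M1 = (+0.0625, +0.0625, 0)
  M2 = (+0.0625, -0.0625, 0)
  M3 = (-0.0625, -0.0625, 0)
Detected image corners:
  c0 = (427.172130, 299.778677) px
  c1 = (509.312208, 304.524711) px
  c2 = (499.097738, 141.506601) px
  c3 = (419.897789, 124.394299) px
Planar DLT: solve 8×8 A·h = b for H (H[2,2]=1):
  H  [+927.02735 -95.40945 +465.30446]
  H  [+220.76120 +1273.96681 +215.86861]
  H  [+0.60778 -0.35745 +1.00000]
B = K⁻¹H; ‖b₁‖=1.709771, ‖b₂‖=1.709771; λ = 2/(‖b₁‖+‖b₂‖) = 0.584874, sign → tz>0 ⇒ λ=+0.584874
r₁ = λ·B[:,0] = (+0.93319,+0.05281,+0.35547); r₂ = λ·B[:,1] = (+0.02432,+0.97760,-0.20906)
r₃ = r₁×r₂ = (-0.35855,+0.20374,+0.91101); SVD([r₁ r₂ r₃]) → R = UVᵀ:
  R  [+0.93319 +0.02432 -0.35855]
  R  [+0.05281 +0.97760 +0.20374]
  R  [+0.35547 -0.20906 +0.91101]
t = (+0.18477, -0.01899, +0.58487) m
tr R = 2.821798; θ = arccos((tr R − 1)/2) = 0.425338 rad = 24.370°
axis k = ((R−Rᵀ)₃₂, (R−Rᵀ)₁₃, (R−Rᵀ)₂₁) / (2 sinθ) = (-0.500214, -0.865213, +0.034526)
rvec = θ·k = (-0.212760, -0.368008, +0.014685)

rvec=(-0.2128, -0.3680, 0.0147) tvec=(0.1848, -0.0190, 0.5849)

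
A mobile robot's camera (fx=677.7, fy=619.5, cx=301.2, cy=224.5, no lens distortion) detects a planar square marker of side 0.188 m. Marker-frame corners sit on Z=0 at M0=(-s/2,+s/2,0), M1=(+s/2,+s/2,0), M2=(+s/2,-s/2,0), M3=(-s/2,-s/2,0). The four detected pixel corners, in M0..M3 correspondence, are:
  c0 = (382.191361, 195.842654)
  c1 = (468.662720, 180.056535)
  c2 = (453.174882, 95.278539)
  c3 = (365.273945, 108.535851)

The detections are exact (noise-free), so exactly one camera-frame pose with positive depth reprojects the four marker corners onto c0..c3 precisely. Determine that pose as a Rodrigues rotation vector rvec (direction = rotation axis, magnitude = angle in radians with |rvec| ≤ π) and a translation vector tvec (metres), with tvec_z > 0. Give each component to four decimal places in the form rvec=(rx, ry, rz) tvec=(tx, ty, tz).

rvec=(0.0544, -0.2310, -0.1925) tvec=(0.2311, -0.1719, 1.3402)

Intrinsics K: fx=677.7, fy=619.5, cx=301.2, cy=224.5
Marker side s = 0.188 m; corners in marker frame (Z=0):
  M0 = (-0.0940, +0.0940, 0)
  M1 = (+0.0940, +0.0940, 0)
  M2 = (+0.0940, -0.0940, 0)
  M3 = (-0.0940, -0.0940, 0)
Detected image corners:
  c0 = (382.191361, 195.842654) px
  c1 = (468.662720, 180.056535) px
  c2 = (453.174882, 95.278539) px
  c3 = (365.273945, 108.535851) px
Planar DLT: solve 8×8 A·h = b for H (H[2,2]=1):
  H  [+532.94911 +109.66039 +418.04828]
  H  [-53.24256 +465.74086 +145.04326]
  H  [+0.16585 +0.05640 +1.00000]
B = K⁻¹H; ‖b₁‖=0.746173, ‖b₂‖=0.746173; λ = 2/(‖b₁‖+‖b₂‖) = 1.340172, sign → tz>0 ⇒ λ=+1.340172
r₁ = λ·B[:,0] = (+0.95514,-0.19573,+0.22227); r₂ = λ·B[:,1] = (+0.18327,+0.98015,+0.07558)
r₃ = r₁×r₂ = (-0.23265,-0.03146,+0.97205); SVD([r₁ r₂ r₃]) → R = UVᵀ:
  R  [+0.95514 +0.18327 -0.23265]
  R  [-0.19573 +0.98015 -0.03146]
  R  [+0.22227 +0.07558 +0.97205]
t = (+0.23107, -0.17189, +1.34017) m
tr R = 2.907344; θ = arccos((tr R − 1)/2) = 0.305583 rad = 17.509°
axis k = ((R−Rᵀ)₃₂, (R−Rᵀ)₁₃, (R−Rᵀ)₂₁) / (2 sinθ) = (+0.177890, -0.756053, -0.629873)
rvec = θ·k = (+0.054360, -0.231037, -0.192478)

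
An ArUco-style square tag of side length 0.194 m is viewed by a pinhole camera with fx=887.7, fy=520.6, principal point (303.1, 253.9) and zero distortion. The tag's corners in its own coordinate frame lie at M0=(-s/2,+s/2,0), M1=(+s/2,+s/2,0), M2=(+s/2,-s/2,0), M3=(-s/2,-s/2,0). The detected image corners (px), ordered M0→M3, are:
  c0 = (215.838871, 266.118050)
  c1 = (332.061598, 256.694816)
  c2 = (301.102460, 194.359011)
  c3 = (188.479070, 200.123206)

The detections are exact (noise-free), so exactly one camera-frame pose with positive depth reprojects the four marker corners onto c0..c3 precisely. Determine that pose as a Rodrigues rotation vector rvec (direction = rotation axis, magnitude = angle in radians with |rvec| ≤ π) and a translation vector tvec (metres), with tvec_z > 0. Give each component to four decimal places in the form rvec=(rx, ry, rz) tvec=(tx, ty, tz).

rvec=(-0.3786, -0.3577, -0.1994) tvec=(-0.0676, -0.0688, 1.4105)

Intrinsics K: fx=887.7, fy=520.6, cx=303.1, cy=253.9
Marker side s = 0.194 m; corners in marker frame (Z=0):
  M0 = (-0.0970, +0.0970, 0)
  M1 = (+0.0970, +0.0970, 0)
  M2 = (+0.0970, -0.0970, 0)
  M3 = (-0.0970, -0.0970, 0)
Detected image corners:
  c0 = (215.838871, 266.118050) px
  c1 = (332.061598, 256.694816) px
  c2 = (301.102460, 194.359011) px
  c3 = (188.479070, 200.123206) px
Planar DLT: solve 8×8 A·h = b for H (H[2,2]=1):
  H  [+658.77949 +90.86156 +260.52518]
  H  [+22.23082 +277.73433 +228.50942]
  H  [+0.26671 -0.23011 +1.00000]
B = K⁻¹H; ‖b₁‖=0.708970, ‖b₂‖=0.708970; λ = 2/(‖b₁‖+‖b₂‖) = 1.410497, sign → tz>0 ⇒ λ=+1.410497
r₁ = λ·B[:,0] = (+0.91831,-0.12324,+0.37620); r₂ = λ·B[:,1] = (+0.25520,+0.91078,-0.32458)
r₃ = r₁×r₂ = (-0.30263,+0.39406,+0.86783); SVD([r₁ r₂ r₃]) → R = UVᵀ:
  R  [+0.91831 +0.25520 -0.30263]
  R  [-0.12324 +0.91078 +0.39406]
  R  [+0.37620 -0.32458 +0.86783]
t = (-0.06765, -0.06879, +1.41050) m
tr R = 2.696919; θ = arccos((tr R − 1)/2) = 0.557728 rad = 31.955°
axis k = ((R−Rᵀ)₃₂, (R−Rᵀ)₁₃, (R−Rᵀ)₂₁) / (2 sinθ) = (-0.678911, -0.641297, -0.357517)
rvec = θ·k = (-0.378648, -0.357669, -0.199397)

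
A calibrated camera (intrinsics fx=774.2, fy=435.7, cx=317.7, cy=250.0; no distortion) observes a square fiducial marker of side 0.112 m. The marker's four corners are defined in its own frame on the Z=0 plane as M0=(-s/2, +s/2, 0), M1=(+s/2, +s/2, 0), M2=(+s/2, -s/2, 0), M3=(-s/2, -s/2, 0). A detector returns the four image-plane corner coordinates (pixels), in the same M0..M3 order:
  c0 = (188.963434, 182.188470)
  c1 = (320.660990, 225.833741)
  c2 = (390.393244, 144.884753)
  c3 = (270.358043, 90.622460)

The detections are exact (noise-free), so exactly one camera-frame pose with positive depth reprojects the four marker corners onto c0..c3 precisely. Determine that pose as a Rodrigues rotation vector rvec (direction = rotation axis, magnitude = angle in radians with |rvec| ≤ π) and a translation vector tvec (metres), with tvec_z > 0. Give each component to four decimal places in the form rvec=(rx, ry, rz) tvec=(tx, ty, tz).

rvec=(0.0822, -0.6339, 0.4547) tvec=(-0.0135, -0.1014, 0.5031)

Intrinsics K: fx=774.2, fy=435.7, cx=317.7, cy=250.0
Marker side s = 0.112 m; corners in marker frame (Z=0):
  M0 = (-0.0560, +0.0560, 0)
  M1 = (+0.0560, +0.0560, 0)
  M2 = (+0.0560, -0.0560, 0)
  M3 = (-0.0560, -0.0560, 0)
Detected image corners:
  c0 = (188.963434, 182.188470) px
  c1 = (320.660990, 225.833741) px
  c2 = (390.393244, 144.884753) px
  c3 = (270.358043, 90.622460) px
Planar DLT: solve 8×8 A·h = b for H (H[2,2]=1):
  H  [+1465.74518 -707.82291 +296.98129]
  H  [+625.63356 +746.94841 +162.18414]
  H  [+1.16989 -0.12495 +1.00000]
B = K⁻¹H; ‖b₁‖=1.987555, ‖b₂‖=1.987555; λ = 2/(‖b₁‖+‖b₂‖) = 0.503131, sign → tz>0 ⇒ λ=+0.503131
r₁ = λ·B[:,0] = (+0.71101,+0.38472,+0.58861); r₂ = λ·B[:,1] = (-0.43420,+0.89862,-0.06287)
r₃ = r₁×r₂ = (-0.55312,-0.21087,+0.80597); SVD([r₁ r₂ r₃]) → R = UVᵀ:
  R  [+0.71101 -0.43420 -0.55312]
  R  [+0.38472 +0.89862 -0.21087]
  R  [+0.58861 -0.06287 +0.80597]
t = (-0.01346, -0.10141, +0.50313) m
tr R = 2.415599; θ = arccos((tr R − 1)/2) = 0.784418 rad = 44.944°
axis k = ((R−Rᵀ)₃₂, (R−Rᵀ)₁₃, (R−Rᵀ)₂₁) / (2 sinθ) = (+0.104758, -0.808117, +0.579631)
rvec = θ·k = (+0.082174, -0.633902, +0.454673)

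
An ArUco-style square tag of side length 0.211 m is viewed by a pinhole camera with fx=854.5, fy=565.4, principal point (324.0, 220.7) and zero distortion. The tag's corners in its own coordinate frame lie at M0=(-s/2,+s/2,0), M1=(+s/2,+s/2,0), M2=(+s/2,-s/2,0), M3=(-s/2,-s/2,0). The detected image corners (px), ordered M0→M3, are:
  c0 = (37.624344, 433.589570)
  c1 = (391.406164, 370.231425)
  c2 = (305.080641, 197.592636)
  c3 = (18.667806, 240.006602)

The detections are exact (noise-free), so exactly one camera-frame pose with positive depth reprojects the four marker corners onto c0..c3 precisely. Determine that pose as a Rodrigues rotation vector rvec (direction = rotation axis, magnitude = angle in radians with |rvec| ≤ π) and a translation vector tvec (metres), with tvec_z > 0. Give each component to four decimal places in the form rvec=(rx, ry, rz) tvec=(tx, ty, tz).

Intrinsics K: fx=854.5, fy=565.4, cx=324.0, cy=220.7
Marker side s = 0.211 m; corners in marker frame (Z=0):
  M0 = (-0.1055, +0.1055, 0)
  M1 = (+0.1055, +0.1055, 0)
  M2 = (+0.1055, -0.1055, 0)
  M3 = (-0.1055, -0.1055, 0)
Detected image corners:
  c0 = (37.624344, 433.589570) px
  c1 = (391.406164, 370.231425) px
  c2 = (305.080641, 197.592636) px
  c3 = (18.667806, 240.006602) px
Planar DLT: solve 8×8 A·h = b for H (H[2,2]=1):
  H  [+1545.21146 +58.34616 +189.40857]
  H  [-169.95815 +544.61172 +299.65886]
  H  [+0.24248 -1.03734 +1.00000]
B = K⁻¹H; ‖b₁‖=1.777915, ‖b₂‖=1.777915; λ = 2/(‖b₁‖+‖b₂‖) = 0.562456, sign → tz>0 ⇒ λ=+0.562456
r₁ = λ·B[:,0] = (+0.96539,-0.22231,+0.13638); r₂ = λ·B[:,1] = (+0.25963,+0.76952,-0.58346)
r₃ = r₁×r₂ = (+0.02476,+0.59867,+0.80061); SVD([r₁ r₂ r₃]) → R = UVᵀ:
  R  [+0.96539 +0.25963 +0.02476]
  R  [-0.22231 +0.76952 +0.59867]
  R  [+0.13638 -0.58346 +0.80061]
t = (-0.08859, +0.07855, +0.56246) m
tr R = 2.535525; θ = arccos((tr R − 1)/2) = 0.695455 rad = 39.847°
axis k = ((R−Rᵀ)₃₂, (R−Rᵀ)₁₃, (R−Rᵀ)₂₁) / (2 sinθ) = (-0.922481, -0.087109, -0.376087)
rvec = θ·k = (-0.641543, -0.060581, -0.261552)

rvec=(-0.6415, -0.0606, -0.2616) tvec=(-0.0886, 0.0785, 0.5625)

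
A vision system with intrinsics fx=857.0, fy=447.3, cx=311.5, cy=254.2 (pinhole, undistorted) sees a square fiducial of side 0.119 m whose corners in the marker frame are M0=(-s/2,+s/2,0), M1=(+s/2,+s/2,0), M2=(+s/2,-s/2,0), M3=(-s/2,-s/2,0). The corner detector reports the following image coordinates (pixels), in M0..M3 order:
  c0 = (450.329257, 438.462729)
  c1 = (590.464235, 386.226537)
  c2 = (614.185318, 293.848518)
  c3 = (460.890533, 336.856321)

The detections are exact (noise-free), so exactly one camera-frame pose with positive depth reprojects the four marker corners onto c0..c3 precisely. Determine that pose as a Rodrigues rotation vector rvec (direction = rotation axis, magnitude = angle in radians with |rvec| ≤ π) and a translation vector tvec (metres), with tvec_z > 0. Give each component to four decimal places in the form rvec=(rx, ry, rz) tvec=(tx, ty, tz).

rvec=(0.3918, -0.6510, -0.1619) tvec=(0.1166, 0.1109, 0.4492)

Intrinsics K: fx=857.0, fy=447.3, cx=311.5, cy=254.2
Marker side s = 0.119 m; corners in marker frame (Z=0):
  M0 = (-0.0595, +0.0595, 0)
  M1 = (+0.0595, +0.0595, 0)
  M2 = (+0.0595, -0.0595, 0)
  M3 = (-0.0595, -0.0595, 0)
Detected image corners:
  c0 = (450.329257, 438.462729) px
  c1 = (590.464235, 386.226537) px
  c2 = (614.185318, 293.848518) px
  c3 = (460.890533, 336.856321) px
Planar DLT: solve 8×8 A·h = b for H (H[2,2]=1):
  H  [+1886.28596 +327.26728 +533.92485]
  H  [+49.20625 +1139.19554 +364.68388]
  H  [+1.24080 +0.89872 +1.00000]
B = K⁻¹H; ‖b₁‖=2.226295, ‖b₂‖=2.226295; λ = 2/(‖b₁‖+‖b₂‖) = 0.449177, sign → tz>0 ⇒ λ=+0.449177
r₁ = λ·B[:,0] = (+0.78607,-0.26732,+0.55734); r₂ = λ·B[:,1] = (+0.02480,+0.91456,+0.40368)
r₃ = r₁×r₂ = (-0.61764,-0.30350,+0.72554); SVD([r₁ r₂ r₃]) → R = UVᵀ:
  R  [+0.78607 +0.02480 -0.61764]
  R  [-0.26732 +0.91456 -0.30350]
  R  [+0.55734 +0.40368 +0.72554]
t = (+0.11658, +0.11095, +0.44918) m
tr R = 2.426177; θ = arccos((tr R − 1)/2) = 0.776902 rad = 44.513°
axis k = ((R−Rᵀ)₃₂, (R−Rᵀ)₁₃, (R−Rᵀ)₂₁) / (2 sinθ) = (+0.504360, -0.837983, -0.208339)
rvec = θ·k = (+0.391838, -0.651031, -0.161859)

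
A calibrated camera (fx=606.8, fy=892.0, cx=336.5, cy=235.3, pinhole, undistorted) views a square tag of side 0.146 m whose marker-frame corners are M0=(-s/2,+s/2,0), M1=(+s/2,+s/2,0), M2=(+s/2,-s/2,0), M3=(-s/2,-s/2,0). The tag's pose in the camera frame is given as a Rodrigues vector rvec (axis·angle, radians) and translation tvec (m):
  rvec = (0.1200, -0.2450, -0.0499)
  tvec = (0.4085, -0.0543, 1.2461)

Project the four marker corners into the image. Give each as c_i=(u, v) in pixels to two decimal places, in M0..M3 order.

Intrinsics K: fx=606.8, fy=892.0, cx=336.5, cy=235.3
Marker side s = 0.146 m; corners in marker frame (Z=0):
  M0 = (-0.0730, +0.0730, 0)
  M1 = (+0.0730, +0.0730, 0)
  M2 = (+0.0730, -0.0730, 0)
  M3 = (-0.0730, -0.0730, 0)
rvec = (0.1200, -0.2450, -0.0499), |rvec| = θ = 0.27734 rad = 15.890°
Rodrigues: sinθ=0.27379, 1−cosθ=0.03821; R = I + sinθ·[k]× + (1−cosθ)·[k]×²:
    [+0.96894 +0.03466 -0.24485]
    [-0.06387 +0.99161 -0.11239]
    [+0.23890 +0.12454 +0.96303]
t = (0.4085, -0.0543, 1.2461) m
M0: Pc = R·M0+t = (+0.34030, +0.02275, +1.23775); u = 606.8·(+0.34030)/1.23775 + 336.5 = 503.3285, v = 892.0·(+0.02275)/1.23775 + 235.3 = 251.6950
M1: Pc = R·M1+t = (+0.48176, +0.01343, +1.27263); u = 606.8·(+0.48176)/1.27263 + 336.5 = 566.2081, v = 892.0·(+0.01343)/1.27263 + 235.3 = 244.7097
M2: Pc = R·M2+t = (+0.47670, -0.13135, +1.25445); u = 606.8·(+0.47670)/1.25445 + 336.5 = 567.0901, v = 892.0·(-0.13135)/1.25445 + 235.3 = 141.9011
M3: Pc = R·M3+t = (+0.33524, -0.12203, +1.21957); u = 606.8·(+0.33524)/1.21957 + 336.5 = 503.2982, v = 892.0·(-0.12203)/1.21957 + 235.3 = 146.0502

c0=(503.33, 251.69) c1=(566.21, 244.71) c2=(567.09, 141.90) c3=(503.30, 146.05)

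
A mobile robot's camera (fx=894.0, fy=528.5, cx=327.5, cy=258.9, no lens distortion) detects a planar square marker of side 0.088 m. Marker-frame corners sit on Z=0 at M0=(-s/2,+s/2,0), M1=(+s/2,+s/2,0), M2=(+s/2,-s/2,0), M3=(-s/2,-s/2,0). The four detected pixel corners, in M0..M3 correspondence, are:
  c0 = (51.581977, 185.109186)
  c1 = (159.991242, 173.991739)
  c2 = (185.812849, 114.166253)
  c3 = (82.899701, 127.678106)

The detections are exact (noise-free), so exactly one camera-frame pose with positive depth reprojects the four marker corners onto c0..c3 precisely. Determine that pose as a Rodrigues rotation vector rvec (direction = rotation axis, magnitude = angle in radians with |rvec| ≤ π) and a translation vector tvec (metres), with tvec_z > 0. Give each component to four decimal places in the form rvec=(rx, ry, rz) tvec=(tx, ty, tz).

Intrinsics K: fx=894.0, fy=528.5, cx=327.5, cy=258.9
Marker side s = 0.088 m; corners in marker frame (Z=0):
  M0 = (-0.0440, +0.0440, 0)
  M1 = (+0.0440, +0.0440, 0)
  M2 = (+0.0440, -0.0440, 0)
  M3 = (-0.0440, -0.0440, 0)
Detected image corners:
  c0 = (51.581977, 185.109186) px
  c1 = (159.991242, 173.991739) px
  c2 = (185.812849, 114.166253) px
  c3 = (82.899701, 127.678106) px
Planar DLT: solve 8×8 A·h = b for H (H[2,2]=1):
  H  [+1124.76612 -416.73419 +119.09920]
  H  [-234.09257 +551.71803 +149.42537]
  H  [-0.62367 -0.75973 +1.00000]
B = K⁻¹H; ‖b₁‖=1.617971, ‖b₂‖=1.617971; λ = 2/(‖b₁‖+‖b₂‖) = 0.618058, sign → tz>0 ⇒ λ=+0.618058
r₁ = λ·B[:,0] = (+0.91880,-0.08493,-0.38547); r₂ = λ·B[:,1] = (-0.11609,+0.87524,-0.46956)
r₃ = r₁×r₂ = (+0.37725,+0.47618,+0.79431); SVD([r₁ r₂ r₃]) → R = UVᵀ:
  R  [+0.91880 -0.11609 +0.37725]
  R  [-0.08493 +0.87524 +0.47618]
  R  [-0.38547 -0.46956 +0.79431]
t = (-0.14408, -0.12803, +0.61806) m
tr R = 2.588352; θ = arccos((tr R − 1)/2) = 0.653146 rad = 37.422°
axis k = ((R−Rᵀ)₃₂, (R−Rᵀ)₁₃, (R−Rᵀ)₂₁) / (2 sinθ) = (-0.778146, +0.627560, +0.025640)
rvec = θ·k = (-0.508242, +0.409888, +0.016746)

rvec=(-0.5082, 0.4099, 0.0167) tvec=(-0.1441, -0.1280, 0.6181)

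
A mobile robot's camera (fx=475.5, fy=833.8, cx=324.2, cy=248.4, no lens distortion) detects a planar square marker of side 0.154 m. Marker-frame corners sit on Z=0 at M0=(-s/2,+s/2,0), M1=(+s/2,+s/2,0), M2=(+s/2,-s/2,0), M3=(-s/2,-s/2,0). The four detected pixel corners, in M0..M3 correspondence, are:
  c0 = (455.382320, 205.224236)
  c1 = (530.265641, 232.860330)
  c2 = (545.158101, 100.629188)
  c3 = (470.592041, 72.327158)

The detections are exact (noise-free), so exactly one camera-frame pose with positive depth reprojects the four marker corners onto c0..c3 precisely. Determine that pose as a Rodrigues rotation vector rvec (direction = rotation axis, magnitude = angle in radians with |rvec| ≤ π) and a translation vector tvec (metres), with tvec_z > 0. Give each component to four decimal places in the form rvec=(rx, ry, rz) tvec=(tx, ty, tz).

rvec=(-0.0155, -0.0367, 0.2033) tvec=(0.3508, -0.1086, 0.9465)

Intrinsics K: fx=475.5, fy=833.8, cx=324.2, cy=248.4
Marker side s = 0.154 m; corners in marker frame (Z=0):
  M0 = (-0.0770, +0.0770, 0)
  M1 = (+0.0770, +0.0770, 0)
  M2 = (+0.0770, -0.0770, 0)
  M3 = (-0.0770, -0.0770, 0)
Detected image corners:
  c0 = (455.382320, 205.224236) px
  c1 = (530.265641, 232.860330) px
  c2 = (545.158101, 100.629188) px
  c3 = (470.592041, 72.327158) px
Planar DLT: solve 8×8 A·h = b for H (H[2,2]=1):
  H  [+503.67159 -107.81012 +500.46727]
  H  [+187.25292 +857.72268 +152.69712]
  H  [+0.03687 -0.02014 +1.00000]
B = K⁻¹H; ‖b₁‖=1.056580, ‖b₂‖=1.056580; λ = 2/(‖b₁‖+‖b₂‖) = 0.946450, sign → tz>0 ⇒ λ=+0.946450
r₁ = λ·B[:,0] = (+0.97873,+0.20216,+0.03490); r₂ = λ·B[:,1] = (-0.20159,+0.97928,-0.01906)
r₃ = r₁×r₂ = (-0.03803,+0.01162,+0.99921); SVD([r₁ r₂ r₃]) → R = UVᵀ:
  R  [+0.97873 -0.20159 -0.03803]
  R  [+0.20216 +0.97928 +0.01162]
  R  [+0.03490 -0.01906 +0.99921]
t = (+0.35085, -0.10863, +0.94645) m
tr R = 2.957225; θ = arccos((tr R − 1)/2) = 0.207192 rad = 11.871°
axis k = ((R−Rᵀ)₃₂, (R−Rᵀ)₁₃, (R−Rᵀ)₂₁) / (2 sinθ) = (-0.074592, -0.177244, +0.981336)
rvec = θ·k = (-0.015455, -0.036723, +0.203325)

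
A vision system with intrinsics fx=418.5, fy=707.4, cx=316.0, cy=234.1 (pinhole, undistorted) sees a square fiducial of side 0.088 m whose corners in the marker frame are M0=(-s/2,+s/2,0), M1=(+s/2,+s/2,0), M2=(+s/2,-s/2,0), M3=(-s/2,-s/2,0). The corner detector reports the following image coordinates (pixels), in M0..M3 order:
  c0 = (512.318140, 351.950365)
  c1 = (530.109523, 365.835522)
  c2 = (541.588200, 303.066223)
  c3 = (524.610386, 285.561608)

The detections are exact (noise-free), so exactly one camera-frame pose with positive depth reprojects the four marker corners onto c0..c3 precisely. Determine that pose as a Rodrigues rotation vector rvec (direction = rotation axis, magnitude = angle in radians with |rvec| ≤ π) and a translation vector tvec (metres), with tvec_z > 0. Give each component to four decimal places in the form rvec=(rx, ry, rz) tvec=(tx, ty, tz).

rvec=(0.0381, -0.6542, 0.3534) tvec=(0.4628, 0.1199, 0.9161)

Intrinsics K: fx=418.5, fy=707.4, cx=316.0, cy=234.1
Marker side s = 0.088 m; corners in marker frame (Z=0):
  M0 = (-0.0440, +0.0440, 0)
  M1 = (+0.0440, +0.0440, 0)
  M2 = (+0.0440, -0.0440, 0)
  M3 = (-0.0440, -0.0440, 0)
Detected image corners:
  c0 = (512.318140, 351.950365) px
  c1 = (530.109523, 365.835522) px
  c2 = (541.588200, 303.066223) px
  c3 = (524.610386, 285.561608) px
Planar DLT: solve 8×8 A·h = b for H (H[2,2]=1):
  H  [+543.86702 -178.49032 +527.42944]
  H  [+392.99783 +706.26905 +326.71287]
  H  [+0.65698 -0.08264 +1.00000]
B = K⁻¹H; ‖b₁‖=1.091586, ‖b₂‖=1.091586; λ = 2/(‖b₁‖+‖b₂‖) = 0.916099, sign → tz>0 ⇒ λ=+0.916099
r₁ = λ·B[:,0] = (+0.73608,+0.30977,+0.60186); r₂ = λ·B[:,1] = (-0.33356,+0.93969,-0.07570)
r₃ = r₁×r₂ = (-0.58901,-0.14503,+0.79501); SVD([r₁ r₂ r₃]) → R = UVᵀ:
  R  [+0.73608 -0.33356 -0.58901]
  R  [+0.30977 +0.93969 -0.14503]
  R  [+0.60186 -0.07570 +0.79501]
t = (+0.46282, +0.11994, +0.91610) m
tr R = 2.470770; θ = arccos((tr R − 1)/2) = 0.744562 rad = 42.660°
axis k = ((R−Rᵀ)₃₂, (R−Rᵀ)₁₃, (R−Rᵀ)₂₁) / (2 sinθ) = (+0.051153, -0.878675, +0.474672)
rvec = θ·k = (+0.038087, -0.654228, +0.353423)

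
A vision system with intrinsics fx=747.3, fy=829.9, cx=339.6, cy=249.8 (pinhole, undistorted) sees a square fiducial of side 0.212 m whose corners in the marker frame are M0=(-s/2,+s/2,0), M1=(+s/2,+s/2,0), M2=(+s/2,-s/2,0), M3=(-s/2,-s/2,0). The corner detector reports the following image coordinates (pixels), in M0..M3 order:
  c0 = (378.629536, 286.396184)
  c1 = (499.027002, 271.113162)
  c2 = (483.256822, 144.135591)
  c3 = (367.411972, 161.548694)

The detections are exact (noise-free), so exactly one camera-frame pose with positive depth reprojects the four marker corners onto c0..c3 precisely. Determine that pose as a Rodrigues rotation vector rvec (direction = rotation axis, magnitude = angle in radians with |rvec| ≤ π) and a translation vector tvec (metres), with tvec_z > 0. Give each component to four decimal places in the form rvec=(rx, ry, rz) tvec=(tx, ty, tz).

rvec=(-0.2237, 0.1504, -0.1040) tvec=(0.1647, -0.0567, 1.3421)

Intrinsics K: fx=747.3, fy=829.9, cx=339.6, cy=249.8
Marker side s = 0.212 m; corners in marker frame (Z=0):
  M0 = (-0.1060, +0.1060, 0)
  M1 = (+0.1060, +0.1060, 0)
  M2 = (+0.1060, -0.1060, 0)
  M3 = (-0.1060, -0.1060, 0)
Detected image corners:
  c0 = (378.629536, 286.396184) px
  c1 = (499.027002, 271.113162) px
  c2 = (483.256822, 144.135591) px
  c3 = (367.411972, 161.548694) px
Planar DLT: solve 8×8 A·h = b for H (H[2,2]=1):
  H  [+512.95636 -9.98933 +431.32176]
  H  [-99.19205 +557.15215 +214.75114]
  H  [-0.10189 -0.17016 +1.00000]
B = K⁻¹H; ‖b₁‖=0.745083, ‖b₂‖=0.745083; λ = 2/(‖b₁‖+‖b₂‖) = 1.342132, sign → tz>0 ⇒ λ=+1.342132
r₁ = λ·B[:,0] = (+0.98340,-0.11925,-0.13675); r₂ = λ·B[:,1] = (+0.08584,+0.96978,-0.22838)
r₃ = r₁×r₂ = (+0.15985,+0.21285,+0.96392); SVD([r₁ r₂ r₃]) → R = UVᵀ:
  R  [+0.98340 +0.08584 +0.15985]
  R  [-0.11925 +0.96978 +0.21285]
  R  [-0.13675 -0.22838 +0.96392]
t = (+0.16473, -0.05668, +1.34213) m
tr R = 2.917101; θ = arccos((tr R − 1)/2) = 0.288925 rad = 16.554°
axis k = ((R−Rᵀ)₃₂, (R−Rᵀ)₁₃, (R−Rᵀ)₂₁) / (2 sinθ) = (-0.774298, +0.520502, -0.359917)
rvec = θ·k = (-0.223714, +0.150386, -0.103989)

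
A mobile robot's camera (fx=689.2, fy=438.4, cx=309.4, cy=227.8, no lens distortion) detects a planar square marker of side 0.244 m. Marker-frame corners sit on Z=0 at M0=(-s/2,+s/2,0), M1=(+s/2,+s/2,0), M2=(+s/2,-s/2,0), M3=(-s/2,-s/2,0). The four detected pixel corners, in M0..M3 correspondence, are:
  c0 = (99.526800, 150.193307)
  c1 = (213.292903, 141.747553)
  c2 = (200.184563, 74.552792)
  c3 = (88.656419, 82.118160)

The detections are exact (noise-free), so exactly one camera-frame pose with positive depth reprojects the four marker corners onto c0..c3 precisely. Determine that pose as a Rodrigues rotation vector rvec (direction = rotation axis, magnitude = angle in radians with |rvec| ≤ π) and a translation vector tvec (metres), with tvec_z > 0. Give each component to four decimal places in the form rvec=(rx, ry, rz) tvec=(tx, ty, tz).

Intrinsics K: fx=689.2, fy=438.4, cx=309.4, cy=227.8
Marker side s = 0.244 m; corners in marker frame (Z=0):
  M0 = (-0.1220, +0.1220, 0)
  M1 = (+0.1220, +0.1220, 0)
  M2 = (+0.1220, -0.1220, 0)
  M3 = (-0.1220, -0.1220, 0)
Detected image corners:
  c0 = (99.526800, 150.193307) px
  c1 = (213.292903, 141.747553) px
  c2 = (200.184563, 74.552792) px
  c3 = (88.656419, 82.118160) px
Planar DLT: solve 8×8 A·h = b for H (H[2,2]=1):
  H  [+468.11323 +36.22271 +150.64888]
  H  [-27.94955 +267.53594 +111.77699]
  H  [+0.04317 -0.08602 +1.00000]
B = K⁻¹H; ‖b₁‖=0.666837, ‖b₂‖=0.666837; λ = 2/(‖b₁‖+‖b₂‖) = 1.499616, sign → tz>0 ⇒ λ=+1.499616
r₁ = λ·B[:,0] = (+0.98950,-0.12924,+0.06473); r₂ = λ·B[:,1] = (+0.13672,+0.98218,-0.12899)
r₃ = r₁×r₂ = (-0.04691,+0.13649,+0.98953); SVD([r₁ r₂ r₃]) → R = UVᵀ:
  R  [+0.98950 +0.13672 -0.04691]
  R  [-0.12924 +0.98218 +0.13649]
  R  [+0.06473 -0.12899 +0.98953]
t = (-0.34542, -0.39687, +1.49962) m
tr R = 2.961204; θ = arccos((tr R − 1)/2) = 0.197288 rad = 11.304°
axis k = ((R−Rᵀ)₃₂, (R−Rᵀ)₁₃, (R−Rᵀ)₂₁) / (2 sinθ) = (-0.677206, -0.284781, -0.678448)
rvec = θ·k = (-0.133604, -0.056184, -0.133850)

rvec=(-0.1336, -0.0562, -0.1338) tvec=(-0.3454, -0.3969, 1.4996)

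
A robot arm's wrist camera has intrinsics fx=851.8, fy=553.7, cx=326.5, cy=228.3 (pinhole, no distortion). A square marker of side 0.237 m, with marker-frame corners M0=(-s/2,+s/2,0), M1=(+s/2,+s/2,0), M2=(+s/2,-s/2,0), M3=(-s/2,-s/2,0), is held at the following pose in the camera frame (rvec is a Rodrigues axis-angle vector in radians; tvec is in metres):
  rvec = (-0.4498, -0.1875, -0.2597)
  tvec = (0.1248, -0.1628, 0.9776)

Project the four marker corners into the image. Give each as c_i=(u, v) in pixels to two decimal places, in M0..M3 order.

Intrinsics K: fx=851.8, fy=553.7, cx=326.5, cy=228.3
Marker side s = 0.237 m; corners in marker frame (Z=0):
  M0 = (-0.1185, +0.1185, 0)
  M1 = (+0.1185, +0.1185, 0)
  M2 = (+0.1185, -0.1185, 0)
  M3 = (-0.1185, -0.1185, 0)
rvec = (-0.4498, -0.1875, -0.2597), |rvec| = θ = 0.55220 rad = 31.638°
Rodrigues: sinθ=0.52456, 1−cosθ=0.14863; R = I + sinθ·[k]× + (1−cosθ)·[k]×²:
    [+0.94999 +0.28781 -0.12118]
    [-0.20559 +0.86851 +0.45102]
    [+0.23505 -0.40355 +0.88425]
t = (0.1248, -0.1628, 0.9776) m
M0: Pc = R·M0+t = (+0.04633, -0.03552, +0.90193); u = 851.8·(+0.04633)/0.90193 + 326.5 = 370.2567, v = 553.7·(-0.03552)/0.90193 + 228.3 = 206.4948
M1: Pc = R·M1+t = (+0.27148, -0.08424, +0.95763); u = 851.8·(+0.27148)/0.95763 + 326.5 = 567.9768, v = 553.7·(-0.08424)/0.95763 + 228.3 = 179.5902
M2: Pc = R·M2+t = (+0.20327, -0.29008, +1.05327); u = 851.8·(+0.20327)/1.05327 + 326.5 = 490.8864, v = 553.7·(-0.29008)/1.05327 + 228.3 = 75.8060
M3: Pc = R·M3+t = (-0.02188, -0.24136, +0.99757); u = 851.8·(-0.02188)/0.99757 + 326.5 = 307.8178, v = 553.7·(-0.24136)/0.99757 + 228.3 = 94.3355

c0=(370.26, 206.49) c1=(567.98, 179.59) c2=(490.89, 75.81) c3=(307.82, 94.34)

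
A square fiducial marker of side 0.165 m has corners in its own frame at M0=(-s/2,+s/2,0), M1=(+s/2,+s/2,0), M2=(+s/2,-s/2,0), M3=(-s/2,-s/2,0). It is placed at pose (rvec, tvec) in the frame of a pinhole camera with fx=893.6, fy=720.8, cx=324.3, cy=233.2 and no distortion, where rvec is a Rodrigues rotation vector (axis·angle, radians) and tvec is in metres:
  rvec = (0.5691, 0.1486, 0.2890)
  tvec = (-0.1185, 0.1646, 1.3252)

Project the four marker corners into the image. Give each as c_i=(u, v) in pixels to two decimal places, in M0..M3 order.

c0=(184.22, 340.82) c1=(285.69, 368.54) c2=(309.30, 303.22) c3=(200.49, 274.03)

Intrinsics K: fx=893.6, fy=720.8, cx=324.3, cy=233.2
Marker side s = 0.165 m; corners in marker frame (Z=0):
  M0 = (-0.0825, +0.0825, 0)
  M1 = (+0.0825, +0.0825, 0)
  M2 = (+0.0825, -0.0825, 0)
  M3 = (-0.0825, -0.0825, 0)
rvec = (0.5691, 0.1486, 0.2890), |rvec| = θ = 0.65535 rad = 37.549°
Rodrigues: sinθ=0.60943, 1−cosθ=0.20716; R = I + sinθ·[k]× + (1−cosθ)·[k]×²:
    [+0.94906 -0.22796 +0.21752]
    [+0.30955 +0.80349 -0.50851]
    [-0.05886 +0.54995 +0.83312]
t = (-0.1185, 0.1646, 1.3252) m
M0: Pc = R·M0+t = (-0.21560, +0.20535, +1.37543); u = 893.6·(-0.21560)/1.37543 + 324.3 = 184.2241, v = 720.8·(+0.20535)/1.37543 + 233.2 = 340.8150
M1: Pc = R·M1+t = (-0.05901, +0.25643, +1.36571); u = 893.6·(-0.05901)/1.36571 + 324.3 = 285.6897, v = 720.8·(+0.25643)/1.36571 + 233.2 = 368.5367
M2: Pc = R·M2+t = (-0.02140, +0.12385, +1.27497); u = 893.6·(-0.02140)/1.27497 + 324.3 = 309.3043, v = 720.8·(+0.12385)/1.27497 + 233.2 = 303.2178
M3: Pc = R·M3+t = (-0.17799, +0.07277, +1.28469); u = 893.6·(-0.17799)/1.28469 + 324.3 = 200.4933, v = 720.8·(+0.07277)/1.28469 + 233.2 = 274.0318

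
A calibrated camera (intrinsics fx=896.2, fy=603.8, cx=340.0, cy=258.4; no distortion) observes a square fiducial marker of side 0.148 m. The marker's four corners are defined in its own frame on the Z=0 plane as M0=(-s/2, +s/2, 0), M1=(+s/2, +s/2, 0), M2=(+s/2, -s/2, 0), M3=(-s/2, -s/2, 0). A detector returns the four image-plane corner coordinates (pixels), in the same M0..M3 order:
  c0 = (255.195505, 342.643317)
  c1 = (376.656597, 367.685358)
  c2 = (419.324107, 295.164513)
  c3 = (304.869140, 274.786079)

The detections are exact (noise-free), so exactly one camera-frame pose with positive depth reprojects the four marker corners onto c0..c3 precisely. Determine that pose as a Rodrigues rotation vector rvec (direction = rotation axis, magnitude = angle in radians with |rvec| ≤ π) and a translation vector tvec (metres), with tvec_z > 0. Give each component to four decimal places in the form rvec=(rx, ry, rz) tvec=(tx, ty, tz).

Intrinsics K: fx=896.2, fy=603.8, cx=340.0, cy=258.4
Marker side s = 0.148 m; corners in marker frame (Z=0):
  M0 = (-0.0740, +0.0740, 0)
  M1 = (+0.0740, +0.0740, 0)
  M2 = (+0.0740, -0.0740, 0)
  M3 = (-0.0740, -0.0740, 0)
Detected image corners:
  c0 = (255.195505, 342.643317) px
  c1 = (376.656597, 367.685358) px
  c2 = (419.324107, 295.164513) px
  c3 = (304.869140, 274.786079) px
Planar DLT: solve 8×8 A·h = b for H (H[2,2]=1):
  H  [+700.10050 -486.09293 +338.65018]
  H  [+62.19898 +309.98793 +318.50171]
  H  [-0.28322 -0.51218 +1.00000]
B = K⁻¹H; ‖b₁‖=0.959253, ‖b₂‖=0.959253; λ = 2/(‖b₁‖+‖b₂‖) = 1.042478, sign → tz>0 ⇒ λ=+1.042478
r₁ = λ·B[:,0] = (+0.92638,+0.23374,-0.29525); r₂ = λ·B[:,1] = (-0.36287,+0.76370,-0.53393)
r₃ = r₁×r₂ = (+0.10068,+0.60177,+0.79230); SVD([r₁ r₂ r₃]) → R = UVᵀ:
  R  [+0.92638 -0.36287 +0.10068]
  R  [+0.23374 +0.76370 +0.60177]
  R  [-0.29525 -0.53393 +0.79230]
t = (-0.00157, +0.10377, +1.04248) m
tr R = 2.482388; θ = arccos((tr R − 1)/2) = 0.735949 rad = 42.167°
axis k = ((R−Rᵀ)₃₂, (R−Rᵀ)₁₃, (R−Rᵀ)₂₁) / (2 sinθ) = (-0.845906, +0.294908, +0.444379)
rvec = θ·k = (-0.622544, +0.217037, +0.327040)

rvec=(-0.6225, 0.2170, 0.3270) tvec=(-0.0016, 0.1038, 1.0425)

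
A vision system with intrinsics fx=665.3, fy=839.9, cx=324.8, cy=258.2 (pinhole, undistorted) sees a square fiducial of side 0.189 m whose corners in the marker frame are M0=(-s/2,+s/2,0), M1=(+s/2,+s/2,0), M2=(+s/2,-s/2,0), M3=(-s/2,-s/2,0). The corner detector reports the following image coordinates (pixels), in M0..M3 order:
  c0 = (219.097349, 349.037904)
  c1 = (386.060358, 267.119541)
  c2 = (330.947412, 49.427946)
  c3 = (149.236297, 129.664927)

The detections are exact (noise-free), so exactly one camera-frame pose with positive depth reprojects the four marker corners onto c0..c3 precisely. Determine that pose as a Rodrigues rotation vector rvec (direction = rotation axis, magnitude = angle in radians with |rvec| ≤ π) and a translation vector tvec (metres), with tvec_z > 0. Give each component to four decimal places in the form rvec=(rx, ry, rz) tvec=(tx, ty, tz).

Intrinsics K: fx=665.3, fy=839.9, cx=324.8, cy=258.2
Marker side s = 0.189 m; corners in marker frame (Z=0):
  M0 = (-0.0945, +0.0945, 0)
  M1 = (+0.0945, +0.0945, 0)
  M2 = (+0.0945, -0.0945, 0)
  M3 = (-0.0945, -0.0945, 0)
Detected image corners:
  c0 = (219.097349, 349.037904) px
  c1 = (386.060358, 267.119541) px
  c2 = (330.947412, 49.427946) px
  c3 = (149.236297, 129.664927) px
Planar DLT: solve 8×8 A·h = b for H (H[2,2]=1):
  H  [+970.52841 +433.64537 +273.96709]
  H  [-392.85938 +1232.16116 +202.05970]
  H  [+0.18250 +0.38218 +1.00000]
B = K⁻¹H; ‖b₁‖=1.477756, ‖b₂‖=1.477756; λ = 2/(‖b₁‖+‖b₂‖) = 0.676702, sign → tz>0 ⇒ λ=+0.676702
r₁ = λ·B[:,0] = (+0.92687,-0.35449,+0.12350); r₂ = λ·B[:,1] = (+0.31482,+0.91324,+0.25862)
r₃ = r₁×r₂ = (-0.20446,-0.20083,+0.95805); SVD([r₁ r₂ r₃]) → R = UVᵀ:
  R  [+0.92687 +0.31482 -0.20446]
  R  [-0.35449 +0.91324 -0.20083]
  R  [+0.12350 +0.25862 +0.95805]
t = (-0.05170, -0.04523, +0.67670) m
tr R = 2.798158; θ = arccos((tr R − 1)/2) = 0.453135 rad = 25.963°
axis k = ((R−Rᵀ)₃₂, (R−Rᵀ)₁₃, (R−Rᵀ)₂₁) / (2 sinθ) = (+0.524744, -0.374569, -0.764422)
rvec = θ·k = (+0.237780, -0.169730, -0.346386)

rvec=(0.2378, -0.1697, -0.3464) tvec=(-0.0517, -0.0452, 0.6767)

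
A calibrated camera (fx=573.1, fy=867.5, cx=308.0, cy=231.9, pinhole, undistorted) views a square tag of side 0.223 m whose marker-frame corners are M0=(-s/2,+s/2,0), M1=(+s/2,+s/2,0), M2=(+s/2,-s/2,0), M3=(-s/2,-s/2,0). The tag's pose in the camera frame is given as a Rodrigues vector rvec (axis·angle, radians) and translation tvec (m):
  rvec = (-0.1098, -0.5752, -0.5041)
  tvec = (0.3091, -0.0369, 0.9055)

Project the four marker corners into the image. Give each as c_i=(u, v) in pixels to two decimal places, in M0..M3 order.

c0=(498.88, 342.17) c1=(569.97, 243.57) c2=(507.83, 68.05) c3=(427.01, 142.23)

Intrinsics K: fx=573.1, fy=867.5, cx=308.0, cy=231.9
Marker side s = 0.223 m; corners in marker frame (Z=0):
  M0 = (-0.1115, +0.1115, 0)
  M1 = (+0.1115, +0.1115, 0)
  M2 = (+0.1115, -0.1115, 0)
  M3 = (-0.1115, -0.1115, 0)
rvec = (-0.1098, -0.5752, -0.5041), |rvec| = θ = 0.77268 rad = 44.271°
Rodrigues: sinθ=0.69805, 1−cosθ=0.28395; R = I + sinθ·[k]× + (1−cosθ)·[k]×²:
    [+0.72178 +0.48545 -0.49332]
    [-0.42538 +0.87340 +0.23710]
    [+0.54597 +0.03871 +0.83691]
t = (0.3091, -0.0369, 0.9055) m
M0: Pc = R·M0+t = (+0.28275, +0.10791, +0.84894); u = 573.1·(+0.28275)/0.84894 + 308.0 = 498.8778, v = 867.5·(+0.10791)/0.84894 + 231.9 = 342.1735
M1: Pc = R·M1+t = (+0.44371, +0.01306, +0.97069); u = 573.1·(+0.44371)/0.97069 + 308.0 = 569.9658, v = 867.5·(+0.01306)/0.97069 + 231.9 = 243.5671
M2: Pc = R·M2+t = (+0.33545, -0.18171, +0.96206); u = 573.1·(+0.33545)/0.96206 + 308.0 = 507.8281, v = 867.5·(-0.18171)/0.96206 + 231.9 = 68.0463
M3: Pc = R·M3+t = (+0.17449, -0.08686, +0.84031); u = 573.1·(+0.17449)/0.84031 + 308.0 = 427.0067, v = 867.5·(-0.08686)/0.84031 + 231.9 = 142.2343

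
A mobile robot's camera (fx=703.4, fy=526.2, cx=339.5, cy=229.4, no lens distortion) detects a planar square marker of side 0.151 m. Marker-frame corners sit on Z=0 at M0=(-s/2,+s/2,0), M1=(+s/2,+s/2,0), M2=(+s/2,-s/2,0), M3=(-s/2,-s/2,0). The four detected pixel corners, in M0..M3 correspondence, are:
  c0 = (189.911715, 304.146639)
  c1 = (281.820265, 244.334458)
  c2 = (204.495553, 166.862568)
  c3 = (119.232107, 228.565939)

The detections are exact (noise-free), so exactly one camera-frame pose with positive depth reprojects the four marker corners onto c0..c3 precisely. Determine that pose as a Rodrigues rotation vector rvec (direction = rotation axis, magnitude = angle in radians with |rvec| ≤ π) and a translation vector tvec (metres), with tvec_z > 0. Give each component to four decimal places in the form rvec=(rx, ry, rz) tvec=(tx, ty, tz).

Intrinsics K: fx=703.4, fy=526.2, cx=339.5, cy=229.4
Marker side s = 0.151 m; corners in marker frame (Z=0):
  M0 = (-0.0755, +0.0755, 0)
  M1 = (+0.0755, +0.0755, 0)
  M2 = (+0.0755, -0.0755, 0)
  M3 = (-0.0755, -0.0755, 0)
Detected image corners:
  c0 = (189.911715, 304.146639) px
  c1 = (281.820265, 244.334458) px
  c2 = (204.495553, 166.862568) px
  c3 = (119.232107, 228.565939) px
Planar DLT: solve 8×8 A·h = b for H (H[2,2]=1):
  H  [+519.57653 +446.47301 +197.13809]
  H  [-481.65033 +455.55384 +236.12161]
  H  [-0.33553 -0.21648 +1.00000]
B = K⁻¹H; ‖b₁‖=1.230909, ‖b₂‖=1.230909; λ = 2/(‖b₁‖+‖b₂‖) = 0.812408, sign → tz>0 ⇒ λ=+0.812408
r₁ = λ·B[:,0] = (+0.73166,-0.62479,-0.27259); r₂ = λ·B[:,1] = (+0.60055,+0.78001,-0.17587)
r₃ = r₁×r₂ = (+0.32250,-0.03503,+0.94592); SVD([r₁ r₂ r₃]) → R = UVᵀ:
  R  [+0.73166 +0.60055 +0.32250]
  R  [-0.62479 +0.78001 -0.03503]
  R  [-0.27259 -0.17587 +0.94592]
t = (-0.16442, +0.01038, +0.81241) m
tr R = 2.457591; θ = arccos((tr R − 1)/2) = 0.754235 rad = 43.214°
axis k = ((R−Rᵀ)₃₂, (R−Rᵀ)₁₃, (R−Rᵀ)₂₁) / (2 sinθ) = (-0.102845, +0.434547, -0.894758)
rvec = θ·k = (-0.077569, +0.327750, -0.674858)

rvec=(-0.0776, 0.3278, -0.6749) tvec=(-0.1644, 0.0104, 0.8124)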